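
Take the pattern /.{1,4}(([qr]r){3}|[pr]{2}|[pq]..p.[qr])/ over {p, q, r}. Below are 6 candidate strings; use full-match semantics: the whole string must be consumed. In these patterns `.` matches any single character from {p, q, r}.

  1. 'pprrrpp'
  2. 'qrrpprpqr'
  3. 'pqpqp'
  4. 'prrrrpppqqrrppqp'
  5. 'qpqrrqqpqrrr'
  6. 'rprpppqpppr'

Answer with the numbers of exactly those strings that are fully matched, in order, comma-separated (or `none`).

2

1 → no match
2 → match
3 → no match
4 → no match
5 → no match
6 → no match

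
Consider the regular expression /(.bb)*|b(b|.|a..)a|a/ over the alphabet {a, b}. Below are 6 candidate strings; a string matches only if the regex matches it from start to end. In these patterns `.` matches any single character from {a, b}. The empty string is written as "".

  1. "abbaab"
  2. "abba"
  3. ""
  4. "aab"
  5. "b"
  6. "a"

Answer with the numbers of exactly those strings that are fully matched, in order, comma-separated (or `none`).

3, 6

1 → no match
2 → no match
3 → match
4 → no match
5 → no match
6 → match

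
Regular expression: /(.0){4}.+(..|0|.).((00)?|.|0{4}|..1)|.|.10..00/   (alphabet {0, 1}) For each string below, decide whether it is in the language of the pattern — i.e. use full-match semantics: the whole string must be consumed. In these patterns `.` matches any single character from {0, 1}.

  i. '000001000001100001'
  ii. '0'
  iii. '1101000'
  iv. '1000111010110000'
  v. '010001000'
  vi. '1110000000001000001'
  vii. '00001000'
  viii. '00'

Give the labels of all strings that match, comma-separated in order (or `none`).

ii, iii

i → no match
ii → match
iii → match
iv → no match
v → no match
vi → no match
vii → no match
viii → no match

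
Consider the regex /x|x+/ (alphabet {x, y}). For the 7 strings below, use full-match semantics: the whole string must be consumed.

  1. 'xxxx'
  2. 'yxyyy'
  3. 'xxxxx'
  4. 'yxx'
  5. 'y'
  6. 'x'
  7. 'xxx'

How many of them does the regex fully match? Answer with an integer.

4

1. 'xxxx' → match
2. 'yxyyy' → no match — must start with 'x'
3. 'xxxxx' → match
4. 'yxx' → no match — must start with 'x'
5. 'y' → no match — must start with 'x'
6. 'x' → match
7. 'xxx' → match
Total matched: 4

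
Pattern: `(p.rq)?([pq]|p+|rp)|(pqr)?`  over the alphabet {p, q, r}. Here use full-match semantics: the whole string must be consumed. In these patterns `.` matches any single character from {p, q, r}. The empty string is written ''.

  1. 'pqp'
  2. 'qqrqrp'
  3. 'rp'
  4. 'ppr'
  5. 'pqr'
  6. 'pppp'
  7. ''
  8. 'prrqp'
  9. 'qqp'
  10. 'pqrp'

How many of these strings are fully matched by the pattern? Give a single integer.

1. 'pqp' → no match
2. 'qqrqrp' → no match
3. 'rp' → match
4. 'ppr' → no match
5. 'pqr' → match
6. 'pppp' → match
7. '' → match
8. 'prrqp' → match
9. 'qqp' → no match
10. 'pqrp' → no match
Total matched: 5

5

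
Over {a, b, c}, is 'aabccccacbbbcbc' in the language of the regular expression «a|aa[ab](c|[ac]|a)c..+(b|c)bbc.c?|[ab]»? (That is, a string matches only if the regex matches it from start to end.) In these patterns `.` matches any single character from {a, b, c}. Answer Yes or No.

Yes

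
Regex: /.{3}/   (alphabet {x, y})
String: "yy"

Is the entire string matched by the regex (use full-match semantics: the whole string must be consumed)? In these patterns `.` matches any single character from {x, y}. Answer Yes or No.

No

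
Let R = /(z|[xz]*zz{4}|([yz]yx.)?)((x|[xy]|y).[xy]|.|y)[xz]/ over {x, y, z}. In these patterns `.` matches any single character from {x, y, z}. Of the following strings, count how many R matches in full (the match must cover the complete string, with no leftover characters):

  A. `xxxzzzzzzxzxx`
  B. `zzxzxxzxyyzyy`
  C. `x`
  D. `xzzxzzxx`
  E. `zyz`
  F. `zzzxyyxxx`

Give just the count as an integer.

2

A → match
B → no match
C. `x` → no match
D. `xzzxzzxx` → no match
E. `zyz` → match
F. `zzzxyyxxx` → no match
Total matched: 2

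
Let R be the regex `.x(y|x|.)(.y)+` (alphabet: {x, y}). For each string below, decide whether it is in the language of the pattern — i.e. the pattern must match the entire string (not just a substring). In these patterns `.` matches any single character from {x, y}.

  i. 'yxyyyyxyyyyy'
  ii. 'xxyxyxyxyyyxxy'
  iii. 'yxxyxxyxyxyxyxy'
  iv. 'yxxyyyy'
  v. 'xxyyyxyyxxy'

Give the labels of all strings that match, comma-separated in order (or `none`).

iv

i → no match
ii → no match
iii → no match
iv → match
v → no match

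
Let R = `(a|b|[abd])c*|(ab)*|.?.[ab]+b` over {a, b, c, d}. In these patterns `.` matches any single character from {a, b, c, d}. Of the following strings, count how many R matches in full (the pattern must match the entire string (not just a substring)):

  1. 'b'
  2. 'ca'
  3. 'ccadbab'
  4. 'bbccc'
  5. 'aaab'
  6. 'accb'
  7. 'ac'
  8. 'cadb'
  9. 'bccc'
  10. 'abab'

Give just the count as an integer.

1 → match
2 → no match
3 → no match
4 → no match
5 → match
6 → no match
7 → match
8 → no match
9 → match
10 → match
Total matched: 5

5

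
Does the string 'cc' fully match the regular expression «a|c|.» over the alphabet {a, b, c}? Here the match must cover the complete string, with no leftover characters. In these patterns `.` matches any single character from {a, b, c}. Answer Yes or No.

No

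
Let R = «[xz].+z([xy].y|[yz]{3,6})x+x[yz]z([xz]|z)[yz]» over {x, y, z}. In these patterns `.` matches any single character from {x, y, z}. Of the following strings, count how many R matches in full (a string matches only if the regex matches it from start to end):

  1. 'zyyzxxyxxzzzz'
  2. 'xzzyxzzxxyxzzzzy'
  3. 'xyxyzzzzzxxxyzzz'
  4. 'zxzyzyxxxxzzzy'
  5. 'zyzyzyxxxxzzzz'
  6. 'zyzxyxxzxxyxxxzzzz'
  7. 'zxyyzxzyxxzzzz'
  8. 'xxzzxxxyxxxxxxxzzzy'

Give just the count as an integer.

6

1 → match
2 → no match
3 → match
4 → match
5 → match
6 → match
7 → match
8 → no match
Total matched: 6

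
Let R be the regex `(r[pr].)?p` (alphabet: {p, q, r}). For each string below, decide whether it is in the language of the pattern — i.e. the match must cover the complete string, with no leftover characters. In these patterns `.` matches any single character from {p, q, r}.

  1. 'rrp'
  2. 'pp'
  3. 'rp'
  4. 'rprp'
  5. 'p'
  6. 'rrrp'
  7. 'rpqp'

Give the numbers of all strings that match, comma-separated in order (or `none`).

1 → no match
2 → no match
3 → no match
4 → match
5 → match
6 → match
7 → match

4, 5, 6, 7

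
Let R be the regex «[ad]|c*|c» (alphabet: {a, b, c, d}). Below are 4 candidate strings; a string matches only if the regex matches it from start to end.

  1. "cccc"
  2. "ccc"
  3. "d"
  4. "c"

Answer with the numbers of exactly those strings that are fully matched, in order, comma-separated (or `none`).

1 → match
2 → match
3 → match
4 → match

1, 2, 3, 4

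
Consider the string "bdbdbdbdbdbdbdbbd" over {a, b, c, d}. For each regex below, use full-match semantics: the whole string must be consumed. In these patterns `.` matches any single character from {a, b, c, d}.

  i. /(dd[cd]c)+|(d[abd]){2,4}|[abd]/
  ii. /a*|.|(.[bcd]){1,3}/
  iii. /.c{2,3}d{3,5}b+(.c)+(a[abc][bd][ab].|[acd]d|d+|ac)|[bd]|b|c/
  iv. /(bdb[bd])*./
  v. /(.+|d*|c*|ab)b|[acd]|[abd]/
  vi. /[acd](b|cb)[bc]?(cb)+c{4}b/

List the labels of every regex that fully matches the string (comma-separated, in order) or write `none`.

iv

i → no match
ii → no match
iii → no match
iv → match
v → no match
vi → no match — must end with "cb"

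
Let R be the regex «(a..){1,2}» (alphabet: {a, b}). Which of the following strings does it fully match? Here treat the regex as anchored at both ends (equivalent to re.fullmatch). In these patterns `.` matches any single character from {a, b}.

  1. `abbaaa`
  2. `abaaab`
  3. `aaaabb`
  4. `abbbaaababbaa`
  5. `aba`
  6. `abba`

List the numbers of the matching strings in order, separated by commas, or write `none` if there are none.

1, 2, 3, 5

1 → match
2 → match
3 → match
4 → no match
5 → match
6 → no match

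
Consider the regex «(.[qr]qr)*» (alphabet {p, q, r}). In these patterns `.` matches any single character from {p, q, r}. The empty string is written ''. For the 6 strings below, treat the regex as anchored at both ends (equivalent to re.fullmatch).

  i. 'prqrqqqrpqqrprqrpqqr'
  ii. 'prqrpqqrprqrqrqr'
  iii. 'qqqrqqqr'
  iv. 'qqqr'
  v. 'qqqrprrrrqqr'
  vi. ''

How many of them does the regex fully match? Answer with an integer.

i → match
ii → match
iii → match
iv → match
v → no match
vi → match
Total matched: 5

5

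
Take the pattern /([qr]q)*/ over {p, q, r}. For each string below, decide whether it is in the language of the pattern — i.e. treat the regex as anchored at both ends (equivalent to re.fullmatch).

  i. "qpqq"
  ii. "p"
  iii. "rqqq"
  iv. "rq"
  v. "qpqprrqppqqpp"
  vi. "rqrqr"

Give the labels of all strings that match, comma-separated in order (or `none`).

iii, iv

i → no match
ii → no match
iii → match
iv → match
v → no match
vi → no match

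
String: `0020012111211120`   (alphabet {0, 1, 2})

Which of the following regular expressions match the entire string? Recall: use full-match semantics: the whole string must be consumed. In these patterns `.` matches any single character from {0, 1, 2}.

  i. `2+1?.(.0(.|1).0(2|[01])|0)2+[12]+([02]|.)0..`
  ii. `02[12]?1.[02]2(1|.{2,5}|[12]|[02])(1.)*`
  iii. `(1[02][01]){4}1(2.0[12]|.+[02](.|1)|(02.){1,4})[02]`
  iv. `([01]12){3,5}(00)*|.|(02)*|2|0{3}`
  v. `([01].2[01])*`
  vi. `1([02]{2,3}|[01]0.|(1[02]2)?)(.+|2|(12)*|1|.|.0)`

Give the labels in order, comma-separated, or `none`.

i → no match — must start with `2`
ii → no match — must start with `02`
iii → no match — must start with `1`
iv → no match
v → match
vi → no match — must start with `1`

v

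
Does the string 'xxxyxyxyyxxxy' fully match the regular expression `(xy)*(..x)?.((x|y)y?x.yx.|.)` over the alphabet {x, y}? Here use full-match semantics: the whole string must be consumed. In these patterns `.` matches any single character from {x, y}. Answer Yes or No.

No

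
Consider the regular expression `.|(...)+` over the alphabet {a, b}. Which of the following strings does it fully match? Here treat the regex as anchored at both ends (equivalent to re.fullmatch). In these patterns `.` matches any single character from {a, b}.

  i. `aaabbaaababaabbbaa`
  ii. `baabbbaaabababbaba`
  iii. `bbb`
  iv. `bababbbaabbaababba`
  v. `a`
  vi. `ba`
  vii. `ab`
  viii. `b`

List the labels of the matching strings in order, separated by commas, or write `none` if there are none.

i → match
ii → match
iii. `bbb` → match
iv → match
v. `a` → match
vi. `ba` → no match
vii. `ab` → no match
viii. `b` → match

i, ii, iii, iv, v, viii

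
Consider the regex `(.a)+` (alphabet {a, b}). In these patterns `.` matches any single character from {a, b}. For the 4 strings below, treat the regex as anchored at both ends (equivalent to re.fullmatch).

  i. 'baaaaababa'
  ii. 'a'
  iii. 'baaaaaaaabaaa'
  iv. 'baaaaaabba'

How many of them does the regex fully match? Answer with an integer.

1

i → match
ii → no match
iii → no match
iv → no match
Total matched: 1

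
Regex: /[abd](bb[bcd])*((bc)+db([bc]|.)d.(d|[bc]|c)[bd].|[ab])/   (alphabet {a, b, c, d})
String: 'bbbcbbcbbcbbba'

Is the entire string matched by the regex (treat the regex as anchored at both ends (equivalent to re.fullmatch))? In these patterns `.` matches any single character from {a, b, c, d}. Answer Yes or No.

Yes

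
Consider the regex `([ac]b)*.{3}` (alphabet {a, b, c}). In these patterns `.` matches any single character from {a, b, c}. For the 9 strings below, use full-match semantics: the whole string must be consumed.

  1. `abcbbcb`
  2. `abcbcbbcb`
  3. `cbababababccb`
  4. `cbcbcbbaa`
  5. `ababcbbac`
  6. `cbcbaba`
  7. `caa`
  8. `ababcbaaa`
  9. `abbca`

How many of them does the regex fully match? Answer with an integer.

9

1. `abcbbcb` → match
2. `abcbcbbcb` → match
3 → match
4. `cbcbcbbaa` → match
5. `ababcbbac` → match
6. `cbcbaba` → match
7. `caa` → match
8. `ababcbaaa` → match
9. `abbca` → match
Total matched: 9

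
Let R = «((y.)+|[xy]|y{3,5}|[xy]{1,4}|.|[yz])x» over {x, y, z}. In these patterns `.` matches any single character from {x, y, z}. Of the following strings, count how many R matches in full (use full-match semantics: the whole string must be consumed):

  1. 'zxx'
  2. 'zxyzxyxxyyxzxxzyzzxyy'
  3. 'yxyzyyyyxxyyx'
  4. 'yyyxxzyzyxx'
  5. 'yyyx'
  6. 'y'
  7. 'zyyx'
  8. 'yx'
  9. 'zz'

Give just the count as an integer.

2

1. 'zxx' → no match
2 → no match — must end with 'x'
3 → no match
4. 'yyyxxzyzyxx' → no match
5. 'yyyx' → match
6. 'y' → no match — must end with 'x'
7. 'zyyx' → no match
8. 'yx' → match
9. 'zz' → no match — must end with 'x'
Total matched: 2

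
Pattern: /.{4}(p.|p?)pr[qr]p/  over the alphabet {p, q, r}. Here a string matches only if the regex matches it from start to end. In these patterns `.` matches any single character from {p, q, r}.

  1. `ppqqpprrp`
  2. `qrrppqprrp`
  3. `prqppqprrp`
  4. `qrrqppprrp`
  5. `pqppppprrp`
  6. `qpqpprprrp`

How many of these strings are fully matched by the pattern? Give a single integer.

6

1 → match
2 → match
3 → match
4 → match
5 → match
6 → match
Total matched: 6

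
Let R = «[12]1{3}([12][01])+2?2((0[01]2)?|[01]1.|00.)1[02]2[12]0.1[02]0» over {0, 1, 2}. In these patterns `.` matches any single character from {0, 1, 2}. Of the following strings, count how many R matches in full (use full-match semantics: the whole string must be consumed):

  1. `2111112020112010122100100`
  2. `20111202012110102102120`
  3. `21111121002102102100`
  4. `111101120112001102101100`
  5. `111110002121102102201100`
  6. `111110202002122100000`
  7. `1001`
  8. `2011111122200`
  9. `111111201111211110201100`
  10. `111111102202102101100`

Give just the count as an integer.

1

1 → match
2 → no match
3 → no match
4 → no match
5 → no match
6 → no match
7. `1001` → no match — must end with `0`
8 → no match
9 → no match
10 → no match
Total matched: 1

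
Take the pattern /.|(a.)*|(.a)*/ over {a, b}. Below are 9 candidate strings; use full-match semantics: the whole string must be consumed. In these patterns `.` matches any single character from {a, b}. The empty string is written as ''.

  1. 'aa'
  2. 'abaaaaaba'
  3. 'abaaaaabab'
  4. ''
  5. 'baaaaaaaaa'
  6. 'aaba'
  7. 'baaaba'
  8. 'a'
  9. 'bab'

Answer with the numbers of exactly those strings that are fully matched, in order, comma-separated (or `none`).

1 → match
2 → no match
3 → match
4 → match
5 → match
6 → match
7 → match
8 → match
9 → no match

1, 3, 4, 5, 6, 7, 8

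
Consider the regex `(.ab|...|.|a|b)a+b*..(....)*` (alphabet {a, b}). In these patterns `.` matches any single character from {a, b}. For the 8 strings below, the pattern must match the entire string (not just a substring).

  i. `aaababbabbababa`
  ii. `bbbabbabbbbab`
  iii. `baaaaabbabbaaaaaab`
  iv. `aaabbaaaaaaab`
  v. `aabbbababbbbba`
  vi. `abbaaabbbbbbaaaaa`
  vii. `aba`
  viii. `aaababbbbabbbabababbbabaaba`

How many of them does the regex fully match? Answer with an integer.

4

i → no match
ii → no match
iii → match
iv → match
v → match
vi → match
vii → no match
viii → no match
Total matched: 4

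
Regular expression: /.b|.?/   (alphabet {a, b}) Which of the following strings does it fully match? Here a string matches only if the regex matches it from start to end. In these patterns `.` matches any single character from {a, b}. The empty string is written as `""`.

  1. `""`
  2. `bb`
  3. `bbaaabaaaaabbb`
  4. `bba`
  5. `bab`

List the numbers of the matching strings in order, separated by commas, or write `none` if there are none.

1, 2

1 → match
2 → match
3 → no match
4 → no match
5 → no match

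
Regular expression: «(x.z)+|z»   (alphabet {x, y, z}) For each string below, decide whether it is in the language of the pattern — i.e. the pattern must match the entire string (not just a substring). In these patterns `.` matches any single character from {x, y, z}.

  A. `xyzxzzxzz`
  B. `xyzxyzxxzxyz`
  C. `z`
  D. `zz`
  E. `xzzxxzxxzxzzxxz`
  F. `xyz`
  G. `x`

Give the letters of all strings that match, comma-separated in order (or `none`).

A → match
B → match
C → match
D → no match
E → match
F → match
G → no match — must end with `z`

A, B, C, E, F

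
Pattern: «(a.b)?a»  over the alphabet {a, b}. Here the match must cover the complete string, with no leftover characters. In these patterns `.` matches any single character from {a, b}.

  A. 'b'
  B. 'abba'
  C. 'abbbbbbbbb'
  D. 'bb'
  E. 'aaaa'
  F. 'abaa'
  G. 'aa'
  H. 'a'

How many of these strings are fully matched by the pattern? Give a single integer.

A → no match — must end with 'a'
B → match
C → no match — must end with 'a'
D → no match — must end with 'a'
E → no match
F → no match
G → no match
H → match
Total matched: 2

2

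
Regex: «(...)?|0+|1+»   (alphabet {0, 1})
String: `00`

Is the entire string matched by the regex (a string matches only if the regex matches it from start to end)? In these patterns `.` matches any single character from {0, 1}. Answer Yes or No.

Yes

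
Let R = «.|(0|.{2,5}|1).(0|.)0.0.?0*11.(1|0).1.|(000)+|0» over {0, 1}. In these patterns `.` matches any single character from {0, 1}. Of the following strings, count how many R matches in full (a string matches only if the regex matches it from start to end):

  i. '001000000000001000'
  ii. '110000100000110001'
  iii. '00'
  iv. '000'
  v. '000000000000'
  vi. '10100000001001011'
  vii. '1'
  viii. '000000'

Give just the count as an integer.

4

i → no match
ii → no match
iii → no match
iv → match
v → match
vi → no match
vii → match
viii → match
Total matched: 4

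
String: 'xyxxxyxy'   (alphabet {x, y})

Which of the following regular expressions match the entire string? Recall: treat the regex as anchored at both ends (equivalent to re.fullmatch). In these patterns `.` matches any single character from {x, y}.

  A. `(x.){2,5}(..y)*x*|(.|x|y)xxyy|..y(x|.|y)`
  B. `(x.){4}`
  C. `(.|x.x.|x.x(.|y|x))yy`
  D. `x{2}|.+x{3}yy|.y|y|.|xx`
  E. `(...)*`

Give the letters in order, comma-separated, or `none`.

A, B

A → match
B → match
C → no match — must end with 'yy'
D → no match
E → no match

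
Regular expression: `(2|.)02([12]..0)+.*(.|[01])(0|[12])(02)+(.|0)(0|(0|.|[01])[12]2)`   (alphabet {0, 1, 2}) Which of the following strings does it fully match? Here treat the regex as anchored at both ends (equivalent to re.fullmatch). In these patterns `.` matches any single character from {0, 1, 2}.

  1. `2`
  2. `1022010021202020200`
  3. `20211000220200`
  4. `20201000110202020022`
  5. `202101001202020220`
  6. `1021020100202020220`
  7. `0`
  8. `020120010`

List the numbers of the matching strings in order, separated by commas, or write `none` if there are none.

2, 3, 5, 6

1 → no match
2 → match
3 → match
4 → no match
5 → match
6 → match
7 → no match
8 → no match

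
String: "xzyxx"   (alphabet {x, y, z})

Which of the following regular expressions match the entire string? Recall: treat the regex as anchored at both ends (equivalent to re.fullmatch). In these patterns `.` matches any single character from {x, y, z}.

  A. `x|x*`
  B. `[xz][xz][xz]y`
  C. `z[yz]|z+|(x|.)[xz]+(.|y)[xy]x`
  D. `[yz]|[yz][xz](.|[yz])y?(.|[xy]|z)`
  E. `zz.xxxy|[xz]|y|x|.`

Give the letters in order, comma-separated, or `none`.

A → no match
B → no match — must end with "y"
C → match
D → no match
E → no match

C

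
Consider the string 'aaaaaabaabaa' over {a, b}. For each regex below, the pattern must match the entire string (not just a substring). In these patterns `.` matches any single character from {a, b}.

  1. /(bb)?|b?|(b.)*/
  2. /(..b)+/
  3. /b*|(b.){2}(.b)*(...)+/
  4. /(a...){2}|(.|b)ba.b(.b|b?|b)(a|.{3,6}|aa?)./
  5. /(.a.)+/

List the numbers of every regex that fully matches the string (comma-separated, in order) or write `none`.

5

1 → no match
2 → no match — must end with 'b'
3 → no match
4 → no match
5 → match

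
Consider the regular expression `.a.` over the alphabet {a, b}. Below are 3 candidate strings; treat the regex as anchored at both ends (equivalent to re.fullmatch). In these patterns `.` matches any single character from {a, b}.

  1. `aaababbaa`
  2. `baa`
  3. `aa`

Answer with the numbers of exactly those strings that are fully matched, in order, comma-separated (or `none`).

2

1 → no match
2 → match
3 → no match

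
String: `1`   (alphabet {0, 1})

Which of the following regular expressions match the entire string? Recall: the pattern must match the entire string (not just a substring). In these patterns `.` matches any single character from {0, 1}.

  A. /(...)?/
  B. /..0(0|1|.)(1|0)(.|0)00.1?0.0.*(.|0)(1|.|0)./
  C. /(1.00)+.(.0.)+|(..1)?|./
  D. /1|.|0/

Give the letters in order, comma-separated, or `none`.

A → no match
B → no match
C → match
D → match

C, D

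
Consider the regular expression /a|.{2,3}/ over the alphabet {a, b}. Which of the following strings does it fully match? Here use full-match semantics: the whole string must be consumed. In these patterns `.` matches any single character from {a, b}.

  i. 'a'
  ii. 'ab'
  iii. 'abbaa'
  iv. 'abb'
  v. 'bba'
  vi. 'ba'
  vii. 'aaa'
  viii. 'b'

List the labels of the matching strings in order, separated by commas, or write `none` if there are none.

i, ii, iv, v, vi, vii

i. 'a' → match
ii. 'ab' → match
iii. 'abbaa' → no match
iv. 'abb' → match
v. 'bba' → match
vi. 'ba' → match
vii. 'aaa' → match
viii. 'b' → no match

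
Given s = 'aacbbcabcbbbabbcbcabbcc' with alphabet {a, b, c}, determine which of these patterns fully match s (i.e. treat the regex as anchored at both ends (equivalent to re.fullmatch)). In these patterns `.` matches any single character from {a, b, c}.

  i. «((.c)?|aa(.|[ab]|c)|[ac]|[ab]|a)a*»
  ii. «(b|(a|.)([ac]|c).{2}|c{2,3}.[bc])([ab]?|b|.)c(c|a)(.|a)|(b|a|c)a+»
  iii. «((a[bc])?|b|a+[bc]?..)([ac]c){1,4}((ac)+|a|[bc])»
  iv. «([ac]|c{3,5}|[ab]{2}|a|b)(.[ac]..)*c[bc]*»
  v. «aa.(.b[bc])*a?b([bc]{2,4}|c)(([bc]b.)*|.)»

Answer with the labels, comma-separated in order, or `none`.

i → no match
ii → no match
iii → no match
iv → no match
v → match

v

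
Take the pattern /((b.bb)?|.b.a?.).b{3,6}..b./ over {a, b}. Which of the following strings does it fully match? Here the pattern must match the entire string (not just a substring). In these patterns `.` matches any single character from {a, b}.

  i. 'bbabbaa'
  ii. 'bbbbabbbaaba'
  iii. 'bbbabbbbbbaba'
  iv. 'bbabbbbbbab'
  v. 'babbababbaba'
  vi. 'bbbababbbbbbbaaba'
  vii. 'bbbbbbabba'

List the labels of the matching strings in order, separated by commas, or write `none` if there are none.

ii, iii, vii

i → no match
ii → match
iii → match
iv → no match
v → no match
vi → no match
vii → match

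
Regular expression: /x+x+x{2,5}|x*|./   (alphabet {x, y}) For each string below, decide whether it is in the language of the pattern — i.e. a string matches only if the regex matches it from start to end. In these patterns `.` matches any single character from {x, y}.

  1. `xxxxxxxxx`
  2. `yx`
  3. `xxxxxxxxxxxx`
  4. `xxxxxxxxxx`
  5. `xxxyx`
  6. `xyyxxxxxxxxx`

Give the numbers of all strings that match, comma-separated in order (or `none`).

1 → match
2 → no match
3 → match
4 → match
5 → no match
6 → no match

1, 3, 4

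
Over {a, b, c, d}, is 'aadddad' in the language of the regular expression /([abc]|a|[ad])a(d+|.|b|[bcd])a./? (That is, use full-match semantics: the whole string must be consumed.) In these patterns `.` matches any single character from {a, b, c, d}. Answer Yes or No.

Yes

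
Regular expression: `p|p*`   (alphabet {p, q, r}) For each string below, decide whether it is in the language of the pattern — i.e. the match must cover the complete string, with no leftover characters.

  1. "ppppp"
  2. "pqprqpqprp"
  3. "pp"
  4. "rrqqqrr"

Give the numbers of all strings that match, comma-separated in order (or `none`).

1 → match
2 → no match
3 → match
4 → no match

1, 3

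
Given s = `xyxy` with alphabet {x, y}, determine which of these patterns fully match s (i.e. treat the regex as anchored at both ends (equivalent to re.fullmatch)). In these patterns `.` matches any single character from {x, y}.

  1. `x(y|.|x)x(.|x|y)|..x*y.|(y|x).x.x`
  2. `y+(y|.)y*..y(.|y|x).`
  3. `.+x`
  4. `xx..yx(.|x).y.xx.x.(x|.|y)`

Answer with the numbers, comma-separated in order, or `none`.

1 → match
2 → no match — must start with `y`
3 → no match — must end with `x`
4 → no match — must start with `xx`

1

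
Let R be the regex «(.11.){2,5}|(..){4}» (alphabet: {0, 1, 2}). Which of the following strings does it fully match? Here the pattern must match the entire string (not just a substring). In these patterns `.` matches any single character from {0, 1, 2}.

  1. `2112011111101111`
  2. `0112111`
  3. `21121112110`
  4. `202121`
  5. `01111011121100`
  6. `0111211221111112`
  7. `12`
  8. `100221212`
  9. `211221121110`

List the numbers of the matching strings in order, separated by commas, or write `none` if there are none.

1 → match
2 → no match
3 → no match
4 → no match
5 → no match
6 → match
7 → no match
8 → no match
9 → match

1, 6, 9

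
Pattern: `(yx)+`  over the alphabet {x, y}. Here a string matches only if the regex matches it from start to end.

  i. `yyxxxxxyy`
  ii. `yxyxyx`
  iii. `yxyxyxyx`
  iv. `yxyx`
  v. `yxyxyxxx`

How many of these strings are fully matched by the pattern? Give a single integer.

3

i → no match — must start with `yx`
ii → match
iii → match
iv → match
v → no match — must end with `yx`
Total matched: 3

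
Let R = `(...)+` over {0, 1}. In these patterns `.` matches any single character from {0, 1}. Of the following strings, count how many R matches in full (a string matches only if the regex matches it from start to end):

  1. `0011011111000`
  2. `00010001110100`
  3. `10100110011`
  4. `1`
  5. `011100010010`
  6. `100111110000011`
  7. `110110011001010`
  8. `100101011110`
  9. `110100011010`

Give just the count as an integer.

1 → no match
2 → no match
3 → no match
4 → no match
5 → match
6 → match
7 → match
8 → match
9 → match
Total matched: 5

5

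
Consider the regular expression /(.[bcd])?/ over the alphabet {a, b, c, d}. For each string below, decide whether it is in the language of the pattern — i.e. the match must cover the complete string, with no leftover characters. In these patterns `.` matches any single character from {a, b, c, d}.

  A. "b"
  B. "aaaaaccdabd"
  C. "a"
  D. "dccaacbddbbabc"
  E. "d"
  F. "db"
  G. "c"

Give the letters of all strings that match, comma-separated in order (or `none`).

A → no match
B → no match
C → no match
D → no match
E → no match
F → match
G → no match

F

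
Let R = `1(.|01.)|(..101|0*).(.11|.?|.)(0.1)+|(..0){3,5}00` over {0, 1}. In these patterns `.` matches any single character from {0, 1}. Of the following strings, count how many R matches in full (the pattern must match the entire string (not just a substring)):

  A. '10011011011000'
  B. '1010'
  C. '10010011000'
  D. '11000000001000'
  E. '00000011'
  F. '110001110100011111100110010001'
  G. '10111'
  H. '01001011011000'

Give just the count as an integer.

6

A → match
B → match
C → match
D → match
E → match
F → no match
G → no match
H → match
Total matched: 6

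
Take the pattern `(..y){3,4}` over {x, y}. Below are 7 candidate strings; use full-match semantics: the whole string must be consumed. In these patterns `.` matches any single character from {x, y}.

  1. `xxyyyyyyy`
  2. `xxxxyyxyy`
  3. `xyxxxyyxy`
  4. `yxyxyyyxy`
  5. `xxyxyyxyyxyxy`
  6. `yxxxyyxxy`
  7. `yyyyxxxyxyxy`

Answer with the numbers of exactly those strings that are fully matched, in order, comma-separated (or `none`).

1 → match
2 → no match
3 → no match
4 → match
5 → no match
6 → no match
7 → no match

1, 4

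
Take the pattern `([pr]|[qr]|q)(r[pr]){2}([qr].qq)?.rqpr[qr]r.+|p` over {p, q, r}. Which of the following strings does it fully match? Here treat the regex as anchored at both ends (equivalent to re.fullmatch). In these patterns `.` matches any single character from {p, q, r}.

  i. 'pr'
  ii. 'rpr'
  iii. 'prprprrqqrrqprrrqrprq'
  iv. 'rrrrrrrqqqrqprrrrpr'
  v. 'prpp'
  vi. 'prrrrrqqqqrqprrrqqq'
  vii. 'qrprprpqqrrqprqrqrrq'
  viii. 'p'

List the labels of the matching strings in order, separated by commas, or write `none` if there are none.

i. 'pr' → no match
ii. 'rpr' → no match
iii → match
iv → match
v. 'prpp' → no match
vi → match
vii → match
viii. 'p' → match

iii, iv, vi, vii, viii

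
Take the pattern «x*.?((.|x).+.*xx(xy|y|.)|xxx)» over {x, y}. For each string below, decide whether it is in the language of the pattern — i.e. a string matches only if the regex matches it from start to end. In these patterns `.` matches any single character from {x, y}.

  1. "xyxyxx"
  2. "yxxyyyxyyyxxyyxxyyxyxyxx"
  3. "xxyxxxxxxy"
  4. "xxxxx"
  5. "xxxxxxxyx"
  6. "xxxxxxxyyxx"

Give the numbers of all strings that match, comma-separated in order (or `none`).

1. "xyxyxx" → no match
2 → no match
3. "xxyxxxxxxy" → match
4. "xxxxx" → match
5. "xxxxxxxyx" → no match
6. "xxxxxxxyyxx" → no match

3, 4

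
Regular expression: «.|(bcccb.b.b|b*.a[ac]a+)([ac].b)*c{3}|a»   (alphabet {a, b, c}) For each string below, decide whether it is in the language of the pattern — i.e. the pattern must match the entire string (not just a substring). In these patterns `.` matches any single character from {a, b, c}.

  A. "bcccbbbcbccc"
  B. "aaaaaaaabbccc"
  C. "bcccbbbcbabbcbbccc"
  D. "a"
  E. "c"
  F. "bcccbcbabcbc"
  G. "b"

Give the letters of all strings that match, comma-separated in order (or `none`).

A → match
B → match
C → match
D → match
E → match
F → no match
G → match

A, B, C, D, E, G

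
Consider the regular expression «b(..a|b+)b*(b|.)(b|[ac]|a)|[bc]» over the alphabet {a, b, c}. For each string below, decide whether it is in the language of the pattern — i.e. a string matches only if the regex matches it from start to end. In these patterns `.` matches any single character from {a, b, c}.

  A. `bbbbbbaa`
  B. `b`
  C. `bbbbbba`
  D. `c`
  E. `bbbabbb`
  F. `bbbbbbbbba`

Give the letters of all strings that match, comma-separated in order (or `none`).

A, B, C, D, E, F

A → match
B → match
C → match
D → match
E → match
F → match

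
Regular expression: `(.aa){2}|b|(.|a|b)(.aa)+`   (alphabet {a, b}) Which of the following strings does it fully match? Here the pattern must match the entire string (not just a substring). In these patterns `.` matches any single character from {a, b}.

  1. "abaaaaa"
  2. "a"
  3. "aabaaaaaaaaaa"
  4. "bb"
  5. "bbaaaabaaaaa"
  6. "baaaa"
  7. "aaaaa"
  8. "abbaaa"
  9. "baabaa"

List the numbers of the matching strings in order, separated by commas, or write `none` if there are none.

1 → match
2 → no match
3 → no match
4 → no match
5 → no match
6 → no match
7 → no match
8 → no match
9 → match

1, 9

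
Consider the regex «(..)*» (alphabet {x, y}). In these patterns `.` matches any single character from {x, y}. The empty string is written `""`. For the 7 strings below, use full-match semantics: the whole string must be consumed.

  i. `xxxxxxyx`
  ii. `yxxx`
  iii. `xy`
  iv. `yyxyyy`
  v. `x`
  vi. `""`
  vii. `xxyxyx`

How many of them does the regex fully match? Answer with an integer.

6

i → match
ii → match
iii → match
iv → match
v → no match
vi → match
vii → match
Total matched: 6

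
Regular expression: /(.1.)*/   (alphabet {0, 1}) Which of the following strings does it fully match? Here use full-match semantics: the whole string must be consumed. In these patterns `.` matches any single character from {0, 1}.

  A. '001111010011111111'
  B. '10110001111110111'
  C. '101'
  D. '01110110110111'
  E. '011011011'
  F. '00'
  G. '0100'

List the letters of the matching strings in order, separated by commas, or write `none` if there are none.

E

A → no match
B → no match
C → no match
D → no match
E → match
F → no match
G → no match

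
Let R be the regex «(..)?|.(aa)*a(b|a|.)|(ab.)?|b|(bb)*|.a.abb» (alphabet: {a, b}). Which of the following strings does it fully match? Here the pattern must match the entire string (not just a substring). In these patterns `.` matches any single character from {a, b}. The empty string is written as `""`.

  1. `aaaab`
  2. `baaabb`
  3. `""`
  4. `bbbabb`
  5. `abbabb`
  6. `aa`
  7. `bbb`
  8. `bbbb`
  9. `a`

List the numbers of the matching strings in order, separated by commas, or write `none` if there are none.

1, 2, 3, 6, 8

1. `aaaab` → match
2. `baaabb` → match
3. `""` → match
4. `bbbabb` → no match
5. `abbabb` → no match
6. `aa` → match
7. `bbb` → no match
8. `bbbb` → match
9. `a` → no match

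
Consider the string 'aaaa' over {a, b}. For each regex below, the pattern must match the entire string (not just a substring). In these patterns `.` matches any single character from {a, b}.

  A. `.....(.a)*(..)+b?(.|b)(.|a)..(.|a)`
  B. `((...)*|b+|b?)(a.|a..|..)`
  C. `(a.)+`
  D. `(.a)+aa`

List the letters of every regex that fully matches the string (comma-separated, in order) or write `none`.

C, D

A → no match
B → no match
C → match
D → match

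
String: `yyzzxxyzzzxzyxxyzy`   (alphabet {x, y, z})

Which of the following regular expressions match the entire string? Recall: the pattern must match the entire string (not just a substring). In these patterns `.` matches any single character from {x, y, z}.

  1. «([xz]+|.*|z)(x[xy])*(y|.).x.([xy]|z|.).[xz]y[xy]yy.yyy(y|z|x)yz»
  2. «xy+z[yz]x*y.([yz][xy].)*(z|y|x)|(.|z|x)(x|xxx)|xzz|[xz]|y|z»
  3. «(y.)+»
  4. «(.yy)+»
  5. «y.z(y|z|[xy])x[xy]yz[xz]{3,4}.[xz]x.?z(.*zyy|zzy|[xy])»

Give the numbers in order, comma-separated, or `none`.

1 → no match — must end with `yz`
2 → no match
3 → no match
4 → no match — must end with `yy`
5 → match

5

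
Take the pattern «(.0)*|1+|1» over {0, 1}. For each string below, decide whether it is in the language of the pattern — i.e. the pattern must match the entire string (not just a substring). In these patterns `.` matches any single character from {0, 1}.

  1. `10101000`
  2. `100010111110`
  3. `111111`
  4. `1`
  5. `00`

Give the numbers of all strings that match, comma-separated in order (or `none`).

1. `10101000` → match
2. `100010111110` → no match
3. `111111` → match
4. `1` → match
5. `00` → match

1, 3, 4, 5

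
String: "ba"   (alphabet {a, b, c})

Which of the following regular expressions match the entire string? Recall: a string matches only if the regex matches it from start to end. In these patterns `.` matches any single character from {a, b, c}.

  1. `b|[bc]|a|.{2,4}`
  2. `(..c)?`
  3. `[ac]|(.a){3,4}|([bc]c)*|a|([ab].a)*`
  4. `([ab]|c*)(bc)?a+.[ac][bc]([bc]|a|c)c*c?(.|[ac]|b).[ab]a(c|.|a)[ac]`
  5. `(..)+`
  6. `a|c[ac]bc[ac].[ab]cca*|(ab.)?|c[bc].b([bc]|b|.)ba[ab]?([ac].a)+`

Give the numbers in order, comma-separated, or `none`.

1, 5

1 → match
2 → no match
3 → no match
4 → no match
5 → match
6 → no match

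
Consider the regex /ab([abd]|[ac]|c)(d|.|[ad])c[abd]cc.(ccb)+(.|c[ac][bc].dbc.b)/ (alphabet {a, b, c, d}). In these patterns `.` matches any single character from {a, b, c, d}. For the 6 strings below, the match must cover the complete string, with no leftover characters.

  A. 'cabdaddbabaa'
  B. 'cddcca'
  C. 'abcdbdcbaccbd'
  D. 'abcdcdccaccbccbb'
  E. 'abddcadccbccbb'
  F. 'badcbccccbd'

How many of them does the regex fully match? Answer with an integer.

1

A → no match — must start with 'ab'
B → no match — must start with 'ab'
C → no match
D → match
E → no match
F → no match — must start with 'ab'
Total matched: 1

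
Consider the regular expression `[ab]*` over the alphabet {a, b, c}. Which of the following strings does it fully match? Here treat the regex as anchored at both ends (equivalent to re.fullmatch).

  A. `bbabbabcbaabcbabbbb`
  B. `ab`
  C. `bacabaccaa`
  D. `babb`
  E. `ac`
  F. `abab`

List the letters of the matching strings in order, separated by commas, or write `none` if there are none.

A → no match
B → match
C → no match
D → match
E → no match
F → match

B, D, F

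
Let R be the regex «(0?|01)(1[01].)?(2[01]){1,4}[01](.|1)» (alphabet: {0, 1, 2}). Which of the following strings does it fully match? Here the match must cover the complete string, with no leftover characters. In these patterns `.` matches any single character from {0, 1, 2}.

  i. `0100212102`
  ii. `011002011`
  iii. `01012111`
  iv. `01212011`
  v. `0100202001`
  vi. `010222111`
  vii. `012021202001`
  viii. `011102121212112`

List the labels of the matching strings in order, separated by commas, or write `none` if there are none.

i, ii, iii, iv, v, vii, viii

i. `0100212102` → match
ii. `011002011` → match
iii. `01012111` → match
iv. `01212011` → match
v. `0100202001` → match
vi. `010222111` → no match
vii. `012021202001` → match
viii → match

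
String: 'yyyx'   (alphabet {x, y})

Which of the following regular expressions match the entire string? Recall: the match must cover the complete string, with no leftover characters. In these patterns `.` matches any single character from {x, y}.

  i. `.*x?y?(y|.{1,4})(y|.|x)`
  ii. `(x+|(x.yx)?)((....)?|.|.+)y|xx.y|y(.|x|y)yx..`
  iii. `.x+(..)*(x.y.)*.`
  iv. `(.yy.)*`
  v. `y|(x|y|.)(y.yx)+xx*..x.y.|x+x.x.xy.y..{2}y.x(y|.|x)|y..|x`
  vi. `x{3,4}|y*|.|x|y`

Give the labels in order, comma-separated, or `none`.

i, iv

i → match
ii → no match
iii → no match
iv → match
v → no match
vi → no match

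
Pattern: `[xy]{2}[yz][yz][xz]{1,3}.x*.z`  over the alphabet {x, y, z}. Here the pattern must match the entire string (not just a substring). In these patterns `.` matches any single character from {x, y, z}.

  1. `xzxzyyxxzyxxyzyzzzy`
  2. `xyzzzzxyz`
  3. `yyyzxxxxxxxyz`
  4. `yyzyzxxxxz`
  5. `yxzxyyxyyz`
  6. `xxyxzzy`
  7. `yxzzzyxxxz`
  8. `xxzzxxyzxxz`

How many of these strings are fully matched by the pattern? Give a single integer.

4

1 → no match — must end with `z`
2 → match
3 → match
4 → match
5 → no match
6 → no match — must end with `z`
7 → match
8 → no match
Total matched: 4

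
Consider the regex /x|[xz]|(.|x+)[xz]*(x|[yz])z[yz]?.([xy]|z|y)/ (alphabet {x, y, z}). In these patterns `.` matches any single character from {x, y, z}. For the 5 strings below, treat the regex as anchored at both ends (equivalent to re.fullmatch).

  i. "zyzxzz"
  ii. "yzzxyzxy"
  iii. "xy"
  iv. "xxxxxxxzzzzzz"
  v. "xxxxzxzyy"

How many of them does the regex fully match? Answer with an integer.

3

i → no match
ii → match
iii → no match
iv → match
v → match
Total matched: 3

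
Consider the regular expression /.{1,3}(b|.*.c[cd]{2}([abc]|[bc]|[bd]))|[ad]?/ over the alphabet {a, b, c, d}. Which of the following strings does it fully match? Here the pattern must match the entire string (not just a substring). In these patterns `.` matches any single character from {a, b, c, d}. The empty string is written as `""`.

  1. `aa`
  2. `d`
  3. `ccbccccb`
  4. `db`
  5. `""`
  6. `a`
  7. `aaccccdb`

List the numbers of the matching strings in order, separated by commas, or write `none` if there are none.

2, 3, 4, 5, 6, 7

1 → no match
2 → match
3 → match
4 → match
5 → match
6 → match
7 → match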